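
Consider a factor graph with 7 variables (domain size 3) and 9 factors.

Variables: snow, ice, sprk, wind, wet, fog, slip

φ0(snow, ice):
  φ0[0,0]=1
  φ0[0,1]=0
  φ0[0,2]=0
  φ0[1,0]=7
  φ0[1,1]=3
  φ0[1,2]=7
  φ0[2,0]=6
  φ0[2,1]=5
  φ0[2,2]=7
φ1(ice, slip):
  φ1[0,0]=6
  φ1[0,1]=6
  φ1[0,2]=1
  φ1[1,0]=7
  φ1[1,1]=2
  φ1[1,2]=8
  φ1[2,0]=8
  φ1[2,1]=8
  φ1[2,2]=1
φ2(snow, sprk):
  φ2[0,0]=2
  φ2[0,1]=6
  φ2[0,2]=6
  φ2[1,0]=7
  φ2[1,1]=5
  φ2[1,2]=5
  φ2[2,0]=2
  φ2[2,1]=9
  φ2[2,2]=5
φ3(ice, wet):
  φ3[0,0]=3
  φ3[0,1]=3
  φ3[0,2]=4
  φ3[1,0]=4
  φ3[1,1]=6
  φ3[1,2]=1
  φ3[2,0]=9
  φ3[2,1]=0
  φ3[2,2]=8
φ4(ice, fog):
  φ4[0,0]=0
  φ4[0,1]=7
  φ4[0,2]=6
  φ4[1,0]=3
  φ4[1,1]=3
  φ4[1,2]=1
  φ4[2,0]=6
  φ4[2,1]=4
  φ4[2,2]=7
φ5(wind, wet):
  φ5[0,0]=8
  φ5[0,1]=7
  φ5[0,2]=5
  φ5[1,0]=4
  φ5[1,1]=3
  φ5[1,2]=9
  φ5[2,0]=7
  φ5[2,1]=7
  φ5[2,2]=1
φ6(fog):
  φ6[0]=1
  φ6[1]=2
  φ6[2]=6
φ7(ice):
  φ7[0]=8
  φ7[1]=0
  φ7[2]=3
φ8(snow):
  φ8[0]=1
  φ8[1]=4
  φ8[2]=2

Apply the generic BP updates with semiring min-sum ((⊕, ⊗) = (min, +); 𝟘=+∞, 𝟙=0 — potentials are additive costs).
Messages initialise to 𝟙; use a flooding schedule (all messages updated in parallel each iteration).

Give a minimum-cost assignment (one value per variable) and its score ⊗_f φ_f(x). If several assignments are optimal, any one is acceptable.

assignment: (snow=0, ice=1, sprk=0, wind=2, wet=2, fog=0, slip=1); score = 11

init: all messages = 𝟙 over 3 values
r1 m[φ0→snow] = [0, 3, 5]
r1 m[φ0→ice] = [1, 0, 0]
r1 m[φ1→ice] = [1, 2, 1]
r1 m[φ1→slip] = [6, 2, 1]
r1 m[φ2→snow] = [2, 5, 2]
r1 m[φ2→sprk] = [2, 5, 5]
r1 m[φ3→ice] = [3, 1, 0]
r1 m[φ3→wet] = [3, 0, 1]
r1 m[φ4→ice] = [0, 1, 4]
r1 m[φ4→fog] = [0, 3, 1]
r1 m[φ5→wind] = [5, 3, 1]
r1 m[φ5→wet] = [4, 3, 1]
r1 m[φ6→fog] = [1, 2, 6]
r1 m[φ7→ice] = [8, 0, 3]
r1 m[φ8→snow] = [1, 4, 2]
r1 m[snow→φ0] = [0, 0, 0]
r1 m[snow→φ2] = [0, 0, 0]
r1 m[snow→φ8] = [0, 0, 0]
r1 m[ice→φ0] = [0, 0, 0]
r1 m[ice→φ1] = [0, 0, 0]
r1 m[ice→φ3] = [0, 0, 0]
r1 m[ice→φ4] = [0, 0, 0]
r1 m[ice→φ7] = [0, 0, 0]
r1 m[sprk→φ2] = [0, 0, 0]
r1 m[wind→φ5] = [0, 0, 0]
r1 m[wet→φ3] = [0, 0, 0]
r1 m[wet→φ5] = [0, 0, 0]
r1 m[fog→φ4] = [0, 0, 0]
r1 m[fog→φ6] = [0, 0, 0]
r1 m[slip→φ1] = [0, 0, 0]
r2 m[φ0→snow] = [0, 3, 5]
r2 m[φ0→ice] = [1, 0, 0]
r2 m[φ1→ice] = [1, 2, 1]
r2 m[φ1→slip] = [6, 2, 1]
r2 m[φ2→snow] = [2, 5, 2]
r2 m[φ2→sprk] = [2, 5, 5]
r2 m[φ3→ice] = [3, 1, 0]
r2 m[φ3→wet] = [3, 0, 1]
r2 m[φ4→ice] = [0, 1, 4]
r2 m[φ4→fog] = [0, 3, 1]
r2 m[φ5→wind] = [5, 3, 1]
r2 m[φ5→wet] = [4, 3, 1]
r2 m[φ6→fog] = [1, 2, 6]
r2 m[φ7→ice] = [8, 0, 3]
r2 m[φ8→snow] = [1, 4, 2]
r2 m[snow→φ0] = [3, 9, 4]
r2 m[snow→φ2] = [1, 7, 7]
r2 m[snow→φ8] = [2, 8, 7]
r2 m[ice→φ0] = [12, 4, 8]
r2 m[ice→φ1] = [12, 2, 7]
r2 m[ice→φ3] = [10, 3, 8]
r2 m[ice→φ4] = [13, 3, 4]
r2 m[ice→φ7] = [5, 4, 5]
r2 m[sprk→φ2] = [0, 0, 0]
r2 m[wind→φ5] = [0, 0, 0]
r2 m[wet→φ3] = [4, 3, 1]
r2 m[wet→φ5] = [3, 0, 1]
r2 m[fog→φ4] = [1, 2, 6]
r2 m[fog→φ6] = [0, 3, 1]
r2 m[slip→φ1] = [0, 0, 0]
r3 m[φ0→snow] = [4, 7, 9]
r3 m[φ0→ice] = [4, 3, 3]
r3 m[φ1→ice] = [1, 2, 1]
r3 m[φ1→slip] = [9, 4, 8]
r3 m[φ2→snow] = [2, 5, 2]
r3 m[φ2→sprk] = [3, 7, 7]
r3 m[φ3→ice] = [5, 2, 3]
r3 m[φ3→wet] = [7, 8, 4]
r3 m[φ4→ice] = [1, 4, 6]
r3 m[φ4→fog] = [6, 6, 4]
r3 m[φ5→wind] = [6, 3, 2]
r3 m[φ5→wet] = [4, 3, 1]
r3 m[φ6→fog] = [1, 2, 6]
r3 m[φ7→ice] = [8, 0, 3]
r3 m[φ8→snow] = [1, 4, 2]
r3 m[snow→φ0] = [3, 9, 4]
r3 m[snow→φ2] = [1, 7, 7]
r3 m[snow→φ8] = [2, 8, 7]
r3 m[ice→φ0] = [12, 4, 8]
r3 m[ice→φ1] = [12, 2, 7]
r3 m[ice→φ3] = [10, 3, 8]
r3 m[ice→φ4] = [13, 3, 4]
r3 m[ice→φ7] = [5, 4, 5]
r3 m[sprk→φ2] = [0, 0, 0]
r3 m[wind→φ5] = [0, 0, 0]
r3 m[wet→φ3] = [4, 3, 1]
r3 m[wet→φ5] = [3, 0, 1]
r3 m[fog→φ4] = [1, 2, 6]
r3 m[fog→φ6] = [0, 3, 1]
r3 m[slip→φ1] = [0, 0, 0]
r4 m[φ0→snow] = [4, 7, 9]
r4 m[φ0→ice] = [4, 3, 3]
r4 m[φ1→ice] = [1, 2, 1]
r4 m[φ1→slip] = [9, 4, 8]
r4 m[φ2→snow] = [2, 5, 2]
r4 m[φ2→sprk] = [3, 7, 7]
r4 m[φ3→ice] = [5, 2, 3]
r4 m[φ3→wet] = [7, 8, 4]
r4 m[φ4→ice] = [1, 4, 6]
r4 m[φ4→fog] = [6, 6, 4]
r4 m[φ5→wind] = [6, 3, 2]
r4 m[φ5→wet] = [4, 3, 1]
r4 m[φ6→fog] = [1, 2, 6]
r4 m[φ7→ice] = [8, 0, 3]
r4 m[φ8→snow] = [1, 4, 2]
r4 m[snow→φ0] = [3, 9, 4]
r4 m[snow→φ2] = [5, 11, 11]
r4 m[snow→φ8] = [6, 12, 11]
r4 m[ice→φ0] = [15, 8, 13]
r4 m[ice→φ1] = [18, 9, 15]
r4 m[ice→φ3] = [14, 9, 13]
r4 m[ice→φ4] = [18, 7, 10]
r4 m[ice→φ7] = [11, 11, 13]
r4 m[sprk→φ2] = [0, 0, 0]
r4 m[wind→φ5] = [0, 0, 0]
r4 m[wet→φ3] = [4, 3, 1]
r4 m[wet→φ5] = [7, 8, 4]
r4 m[fog→φ4] = [1, 2, 6]
r4 m[fog→φ6] = [6, 6, 4]
r4 m[slip→φ1] = [0, 0, 0]
r5 m[φ0→snow] = [8, 11, 13]
r5 m[φ0→ice] = [4, 3, 3]
r5 m[φ1→ice] = [1, 2, 1]
r5 m[φ1→slip] = [16, 11, 16]
r5 m[φ2→snow] = [2, 5, 2]
r5 m[φ2→sprk] = [7, 11, 11]
r5 m[φ3→ice] = [5, 2, 3]
r5 m[φ3→wet] = [13, 13, 10]
r5 m[φ4→ice] = [1, 4, 6]
r5 m[φ4→fog] = [10, 10, 8]
r5 m[φ5→wind] = [9, 11, 5]
r5 m[φ5→wet] = [4, 3, 1]
r5 m[φ6→fog] = [1, 2, 6]
r5 m[φ7→ice] = [8, 0, 3]
r5 m[φ8→snow] = [1, 4, 2]
r5 m[snow→φ0] = [3, 9, 4]
r5 m[snow→φ2] = [5, 11, 11]
r5 m[snow→φ8] = [6, 12, 11]
r5 m[ice→φ0] = [15, 8, 13]
r5 m[ice→φ1] = [18, 9, 15]
r5 m[ice→φ3] = [14, 9, 13]
r5 m[ice→φ4] = [18, 7, 10]
r5 m[ice→φ7] = [11, 11, 13]
r5 m[sprk→φ2] = [0, 0, 0]
r5 m[wind→φ5] = [0, 0, 0]
r5 m[wet→φ3] = [4, 3, 1]
r5 m[wet→φ5] = [7, 8, 4]
r5 m[fog→φ4] = [1, 2, 6]
r5 m[fog→φ6] = [6, 6, 4]
r5 m[slip→φ1] = [0, 0, 0]
r6 m[φ0→snow] = [8, 11, 13]
r6 m[φ0→ice] = [4, 3, 3]
r6 m[φ1→ice] = [1, 2, 1]
r6 m[φ1→slip] = [16, 11, 16]
r6 m[φ2→snow] = [2, 5, 2]
r6 m[φ2→sprk] = [7, 11, 11]
r6 m[φ3→ice] = [5, 2, 3]
r6 m[φ3→wet] = [13, 13, 10]
r6 m[φ4→ice] = [1, 4, 6]
r6 m[φ4→fog] = [10, 10, 8]
r6 m[φ5→wind] = [9, 11, 5]
r6 m[φ5→wet] = [4, 3, 1]
r6 m[φ6→fog] = [1, 2, 6]
r6 m[φ7→ice] = [8, 0, 3]
r6 m[φ8→snow] = [1, 4, 2]
r6 m[snow→φ0] = [3, 9, 4]
r6 m[snow→φ2] = [9, 15, 15]
r6 m[snow→φ8] = [10, 16, 15]
r6 m[ice→φ0] = [15, 8, 13]
r6 m[ice→φ1] = [18, 9, 15]
r6 m[ice→φ3] = [14, 9, 13]
r6 m[ice→φ4] = [18, 7, 10]
r6 m[ice→φ7] = [11, 11, 13]
r6 m[sprk→φ2] = [0, 0, 0]
r6 m[wind→φ5] = [0, 0, 0]
r6 m[wet→φ3] = [4, 3, 1]
r6 m[wet→φ5] = [13, 13, 10]
r6 m[fog→φ4] = [1, 2, 6]
r6 m[fog→φ6] = [10, 10, 8]
r6 m[slip→φ1] = [0, 0, 0]
r7 m[φ0→snow] = [8, 11, 13]
r7 m[φ0→ice] = [4, 3, 3]
r7 m[φ1→ice] = [1, 2, 1]
r7 m[φ1→slip] = [16, 11, 16]
r7 m[φ2→snow] = [2, 5, 2]
r7 m[φ2→sprk] = [11, 15, 15]
r7 m[φ3→ice] = [5, 2, 3]
r7 m[φ3→wet] = [13, 13, 10]
r7 m[φ4→ice] = [1, 4, 6]
r7 m[φ4→fog] = [10, 10, 8]
r7 m[φ5→wind] = [15, 16, 11]
r7 m[φ5→wet] = [4, 3, 1]
r7 m[φ6→fog] = [1, 2, 6]
r7 m[φ7→ice] = [8, 0, 3]
r7 m[φ8→snow] = [1, 4, 2]
r7 m[snow→φ0] = [3, 9, 4]
r7 m[snow→φ2] = [9, 15, 15]
r7 m[snow→φ8] = [10, 16, 15]
r7 m[ice→φ0] = [15, 8, 13]
r7 m[ice→φ1] = [18, 9, 15]
r7 m[ice→φ3] = [14, 9, 13]
r7 m[ice→φ4] = [18, 7, 10]
r7 m[ice→φ7] = [11, 11, 13]
r7 m[sprk→φ2] = [0, 0, 0]
r7 m[wind→φ5] = [0, 0, 0]
r7 m[wet→φ3] = [4, 3, 1]
r7 m[wet→φ5] = [13, 13, 10]
r7 m[fog→φ4] = [1, 2, 6]
r7 m[fog→φ6] = [10, 10, 8]
r7 m[slip→φ1] = [0, 0, 0]
r8 m[φ0→snow] = [8, 11, 13]
r8 m[φ0→ice] = [4, 3, 3]
r8 m[φ1→ice] = [1, 2, 1]
r8 m[φ1→slip] = [16, 11, 16]
r8 m[φ2→snow] = [2, 5, 2]
r8 m[φ2→sprk] = [11, 15, 15]
r8 m[φ3→ice] = [5, 2, 3]
r8 m[φ3→wet] = [13, 13, 10]
r8 m[φ4→ice] = [1, 4, 6]
r8 m[φ4→fog] = [10, 10, 8]
r8 m[φ5→wind] = [15, 16, 11]
r8 m[φ5→wet] = [4, 3, 1]
r8 m[φ6→fog] = [1, 2, 6]
r8 m[φ7→ice] = [8, 0, 3]
r8 m[φ8→snow] = [1, 4, 2]
r8 m[snow→φ0] = [3, 9, 4]
r8 m[snow→φ2] = [9, 15, 15]
r8 m[snow→φ8] = [10, 16, 15]
r8 m[ice→φ0] = [15, 8, 13]
r8 m[ice→φ1] = [18, 9, 15]
r8 m[ice→φ3] = [14, 9, 13]
r8 m[ice→φ4] = [18, 7, 10]
r8 m[ice→φ7] = [11, 11, 13]
r8 m[sprk→φ2] = [0, 0, 0]
r8 m[wind→φ5] = [0, 0, 0]
r8 m[wet→φ3] = [4, 3, 1]
r8 m[wet→φ5] = [13, 13, 10]
r8 m[fog→φ4] = [1, 2, 6]
r8 m[fog→φ6] = [10, 10, 8]
r8 m[slip→φ1] = [0, 0, 0]
fixed point reached at round 8
traceback from snow: (snow=0, ice=1, sprk=0, wind=2, wet=2, fog=0, slip=1), score=11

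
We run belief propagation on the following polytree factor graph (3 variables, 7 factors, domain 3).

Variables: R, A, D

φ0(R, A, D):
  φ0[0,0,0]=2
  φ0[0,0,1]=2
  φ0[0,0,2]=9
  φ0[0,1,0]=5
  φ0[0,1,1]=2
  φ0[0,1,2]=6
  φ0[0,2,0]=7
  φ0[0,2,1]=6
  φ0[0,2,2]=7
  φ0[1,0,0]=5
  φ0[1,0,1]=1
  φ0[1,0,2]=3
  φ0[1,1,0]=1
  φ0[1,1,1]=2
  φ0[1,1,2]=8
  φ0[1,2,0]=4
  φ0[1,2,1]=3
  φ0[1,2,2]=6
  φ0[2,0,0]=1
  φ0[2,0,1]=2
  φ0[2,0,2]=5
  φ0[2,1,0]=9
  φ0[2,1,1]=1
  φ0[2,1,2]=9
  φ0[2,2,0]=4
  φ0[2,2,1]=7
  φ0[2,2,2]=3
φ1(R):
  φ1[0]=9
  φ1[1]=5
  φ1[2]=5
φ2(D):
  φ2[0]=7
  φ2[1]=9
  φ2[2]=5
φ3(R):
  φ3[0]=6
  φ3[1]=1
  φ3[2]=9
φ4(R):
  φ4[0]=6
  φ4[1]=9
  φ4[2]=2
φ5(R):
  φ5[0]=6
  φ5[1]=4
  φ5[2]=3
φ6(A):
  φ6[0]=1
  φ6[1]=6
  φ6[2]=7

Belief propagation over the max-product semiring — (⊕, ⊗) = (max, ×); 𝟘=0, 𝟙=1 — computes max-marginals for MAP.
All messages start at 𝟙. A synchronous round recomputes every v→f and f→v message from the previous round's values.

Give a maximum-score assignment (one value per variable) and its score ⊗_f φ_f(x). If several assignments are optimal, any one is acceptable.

assignment: (R=0, A=2, D=1); score = 734832

init: all messages = 𝟙 over 3 values
r1 m[φ0→R] = [9, 8, 9]
r1 m[φ0→A] = [9, 9, 7]
r1 m[φ0→D] = [9, 7, 9]
r1 m[φ1→R] = [9, 5, 5]
r1 m[φ2→D] = [7, 9, 5]
r1 m[φ3→R] = [6, 1, 9]
r1 m[φ4→R] = [6, 9, 2]
r1 m[φ5→R] = [6, 4, 3]
r1 m[φ6→A] = [1, 6, 7]
r1 m[R→φ0] = [1, 1, 1]
r1 m[R→φ1] = [1, 1, 1]
r1 m[R→φ3] = [1, 1, 1]
r1 m[R→φ4] = [1, 1, 1]
r1 m[R→φ5] = [1, 1, 1]
r1 m[A→φ0] = [1, 1, 1]
r1 m[A→φ6] = [1, 1, 1]
r1 m[D→φ0] = [1, 1, 1]
r1 m[D→φ2] = [1, 1, 1]
r2 m[φ0→R] = [9, 8, 9]
r2 m[φ0→A] = [9, 9, 7]
r2 m[φ0→D] = [9, 7, 9]
r2 m[φ1→R] = [9, 5, 5]
r2 m[φ2→D] = [7, 9, 5]
r2 m[φ3→R] = [6, 1, 9]
r2 m[φ4→R] = [6, 9, 2]
r2 m[φ5→R] = [6, 4, 3]
r2 m[φ6→A] = [1, 6, 7]
r2 m[R→φ0] = [1944, 180, 270]
r2 m[R→φ1] = [1944, 288, 486]
r2 m[R→φ3] = [2916, 1440, 270]
r2 m[R→φ4] = [2916, 160, 1215]
r2 m[R→φ5] = [2916, 360, 810]
r2 m[A→φ0] = [1, 6, 7]
r2 m[A→φ6] = [9, 9, 7]
r2 m[D→φ0] = [7, 9, 5]
r2 m[D→φ2] = [9, 7, 9]
r3 m[φ0→R] = [378, 240, 441]
r3 m[φ0→A] = [87480, 68040, 104976]
r3 m[φ0→D] = [95256, 81648, 95256]
r3 m[φ1→R] = [9, 5, 5]
r3 m[φ2→D] = [7, 9, 5]
r3 m[φ3→R] = [6, 1, 9]
r3 m[φ4→R] = [6, 9, 2]
r3 m[φ5→R] = [6, 4, 3]
r3 m[φ6→A] = [1, 6, 7]
r3 m[R→φ0] = [1944, 180, 270]
r3 m[R→φ1] = [1944, 288, 486]
r3 m[R→φ3] = [2916, 1440, 270]
r3 m[R→φ4] = [2916, 160, 1215]
r3 m[R→φ5] = [2916, 360, 810]
r3 m[A→φ0] = [1, 6, 7]
r3 m[A→φ6] = [9, 9, 7]
r3 m[D→φ0] = [7, 9, 5]
r3 m[D→φ2] = [9, 7, 9]
r4 m[φ0→R] = [378, 240, 441]
r4 m[φ0→A] = [87480, 68040, 104976]
r4 m[φ0→D] = [95256, 81648, 95256]
r4 m[φ1→R] = [9, 5, 5]
r4 m[φ2→D] = [7, 9, 5]
r4 m[φ3→R] = [6, 1, 9]
r4 m[φ4→R] = [6, 9, 2]
r4 m[φ5→R] = [6, 4, 3]
r4 m[φ6→A] = [1, 6, 7]
r4 m[R→φ0] = [1944, 180, 270]
r4 m[R→φ1] = [81648, 8640, 23814]
r4 m[R→φ3] = [122472, 43200, 13230]
r4 m[R→φ4] = [122472, 4800, 59535]
r4 m[R→φ5] = [122472, 10800, 39690]
r4 m[A→φ0] = [1, 6, 7]
r4 m[A→φ6] = [87480, 68040, 104976]
r4 m[D→φ0] = [7, 9, 5]
r4 m[D→φ2] = [95256, 81648, 95256]
r5 m[φ0→R] = [378, 240, 441]
r5 m[φ0→A] = [87480, 68040, 104976]
r5 m[φ0→D] = [95256, 81648, 95256]
r5 m[φ1→R] = [9, 5, 5]
r5 m[φ2→D] = [7, 9, 5]
r5 m[φ3→R] = [6, 1, 9]
r5 m[φ4→R] = [6, 9, 2]
r5 m[φ5→R] = [6, 4, 3]
r5 m[φ6→A] = [1, 6, 7]
r5 m[R→φ0] = [1944, 180, 270]
r5 m[R→φ1] = [81648, 8640, 23814]
r5 m[R→φ3] = [122472, 43200, 13230]
r5 m[R→φ4] = [122472, 4800, 59535]
r5 m[R→φ5] = [122472, 10800, 39690]
r5 m[A→φ0] = [1, 6, 7]
r5 m[A→φ6] = [87480, 68040, 104976]
r5 m[D→φ0] = [7, 9, 5]
r5 m[D→φ2] = [95256, 81648, 95256]
fixed point reached at round 5
traceback from R: (R=0, A=2, D=1), score=734832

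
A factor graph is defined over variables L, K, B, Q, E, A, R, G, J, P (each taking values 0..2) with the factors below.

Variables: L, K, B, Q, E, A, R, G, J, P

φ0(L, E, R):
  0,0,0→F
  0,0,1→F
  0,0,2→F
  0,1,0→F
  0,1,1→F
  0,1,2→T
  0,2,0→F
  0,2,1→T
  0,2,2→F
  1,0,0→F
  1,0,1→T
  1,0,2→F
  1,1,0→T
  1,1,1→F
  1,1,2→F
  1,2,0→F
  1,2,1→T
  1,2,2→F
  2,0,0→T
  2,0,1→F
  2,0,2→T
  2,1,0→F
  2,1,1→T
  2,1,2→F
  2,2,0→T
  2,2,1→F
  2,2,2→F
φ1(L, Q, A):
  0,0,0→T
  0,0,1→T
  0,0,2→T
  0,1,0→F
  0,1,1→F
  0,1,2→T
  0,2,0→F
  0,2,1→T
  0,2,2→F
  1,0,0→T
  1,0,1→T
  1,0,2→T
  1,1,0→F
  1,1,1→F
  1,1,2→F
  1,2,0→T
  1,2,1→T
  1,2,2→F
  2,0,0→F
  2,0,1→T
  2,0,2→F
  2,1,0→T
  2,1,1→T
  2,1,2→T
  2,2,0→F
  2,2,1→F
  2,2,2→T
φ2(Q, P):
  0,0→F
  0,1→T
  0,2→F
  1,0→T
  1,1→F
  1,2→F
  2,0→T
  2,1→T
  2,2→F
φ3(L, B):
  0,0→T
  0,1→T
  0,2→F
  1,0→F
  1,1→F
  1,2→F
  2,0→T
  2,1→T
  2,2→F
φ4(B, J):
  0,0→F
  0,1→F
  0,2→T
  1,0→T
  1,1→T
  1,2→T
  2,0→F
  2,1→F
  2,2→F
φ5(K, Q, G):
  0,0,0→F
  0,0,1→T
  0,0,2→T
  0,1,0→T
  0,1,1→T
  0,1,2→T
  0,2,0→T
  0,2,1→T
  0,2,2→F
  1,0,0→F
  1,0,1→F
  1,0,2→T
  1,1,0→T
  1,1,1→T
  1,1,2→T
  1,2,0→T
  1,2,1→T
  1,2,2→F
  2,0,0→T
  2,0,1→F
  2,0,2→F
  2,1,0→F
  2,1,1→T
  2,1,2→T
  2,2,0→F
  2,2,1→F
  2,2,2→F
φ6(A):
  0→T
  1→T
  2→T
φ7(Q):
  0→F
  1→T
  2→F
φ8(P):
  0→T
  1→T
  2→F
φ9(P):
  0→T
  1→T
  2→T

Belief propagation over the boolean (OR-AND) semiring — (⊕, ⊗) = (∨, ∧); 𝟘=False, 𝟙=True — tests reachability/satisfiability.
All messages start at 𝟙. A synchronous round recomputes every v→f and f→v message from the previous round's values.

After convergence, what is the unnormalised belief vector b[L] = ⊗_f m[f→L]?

b[L] = [T, F, T]

init: all messages = 𝟙 over 3 values
r1 m[φ0→L] = [T, T, T]
r1 m[φ0→E] = [T, T, T]
r1 m[φ0→R] = [T, T, T]
r1 m[φ1→L] = [T, T, T]
r1 m[φ1→Q] = [T, T, T]
r1 m[φ1→A] = [T, T, T]
r1 m[φ2→Q] = [T, T, T]
r1 m[φ2→P] = [T, T, F]
r1 m[φ3→L] = [T, F, T]
r1 m[φ3→B] = [T, T, F]
r1 m[φ4→B] = [T, T, F]
r1 m[φ4→J] = [T, T, T]
r1 m[φ5→K] = [T, T, T]
r1 m[φ5→Q] = [T, T, T]
r1 m[φ5→G] = [T, T, T]
r1 m[φ6→A] = [T, T, T]
r1 m[φ7→Q] = [F, T, F]
r1 m[φ8→P] = [T, T, F]
r1 m[φ9→P] = [T, T, T]
r1 m[L→φ0] = [T, T, T]
r1 m[L→φ1] = [T, T, T]
r1 m[L→φ3] = [T, T, T]
r1 m[K→φ5] = [T, T, T]
r1 m[B→φ3] = [T, T, T]
r1 m[B→φ4] = [T, T, T]
r1 m[Q→φ1] = [T, T, T]
r1 m[Q→φ2] = [T, T, T]
r1 m[Q→φ5] = [T, T, T]
r1 m[Q→φ7] = [T, T, T]
r1 m[E→φ0] = [T, T, T]
r1 m[A→φ1] = [T, T, T]
r1 m[A→φ6] = [T, T, T]
r1 m[R→φ0] = [T, T, T]
r1 m[G→φ5] = [T, T, T]
r1 m[J→φ4] = [T, T, T]
r1 m[P→φ2] = [T, T, T]
r1 m[P→φ8] = [T, T, T]
r1 m[P→φ9] = [T, T, T]
r2 m[φ0→L] = [T, T, T]
r2 m[φ0→E] = [T, T, T]
r2 m[φ0→R] = [T, T, T]
r2 m[φ1→L] = [T, T, T]
r2 m[φ1→Q] = [T, T, T]
r2 m[φ1→A] = [T, T, T]
r2 m[φ2→Q] = [T, T, T]
r2 m[φ2→P] = [T, T, F]
r2 m[φ3→L] = [T, F, T]
r2 m[φ3→B] = [T, T, F]
r2 m[φ4→B] = [T, T, F]
r2 m[φ4→J] = [T, T, T]
r2 m[φ5→K] = [T, T, T]
r2 m[φ5→Q] = [T, T, T]
r2 m[φ5→G] = [T, T, T]
r2 m[φ6→A] = [T, T, T]
r2 m[φ7→Q] = [F, T, F]
r2 m[φ8→P] = [T, T, F]
r2 m[φ9→P] = [T, T, T]
r2 m[L→φ0] = [T, F, T]
r2 m[L→φ1] = [T, F, T]
r2 m[L→φ3] = [T, T, T]
r2 m[K→φ5] = [T, T, T]
r2 m[B→φ3] = [T, T, F]
r2 m[B→φ4] = [T, T, F]
r2 m[Q→φ1] = [F, T, F]
r2 m[Q→φ2] = [F, T, F]
r2 m[Q→φ5] = [F, T, F]
r2 m[Q→φ7] = [T, T, T]
r2 m[E→φ0] = [T, T, T]
r2 m[A→φ1] = [T, T, T]
r2 m[A→φ6] = [T, T, T]
r2 m[R→φ0] = [T, T, T]
r2 m[G→φ5] = [T, T, T]
r2 m[J→φ4] = [T, T, T]
r2 m[P→φ2] = [T, T, F]
r2 m[P→φ8] = [T, T, F]
r2 m[P→φ9] = [T, T, F]
r3 m[φ0→L] = [T, T, T]
r3 m[φ0→E] = [T, T, T]
r3 m[φ0→R] = [T, T, T]
r3 m[φ1→L] = [T, F, T]
r3 m[φ1→Q] = [T, T, T]
r3 m[φ1→A] = [T, T, T]
r3 m[φ2→Q] = [T, T, T]
r3 m[φ2→P] = [T, F, F]
r3 m[φ3→L] = [T, F, T]
r3 m[φ3→B] = [T, T, F]
r3 m[φ4→B] = [T, T, F]
r3 m[φ4→J] = [T, T, T]
r3 m[φ5→K] = [T, T, T]
r3 m[φ5→Q] = [T, T, T]
r3 m[φ5→G] = [T, T, T]
r3 m[φ6→A] = [T, T, T]
r3 m[φ7→Q] = [F, T, F]
r3 m[φ8→P] = [T, T, F]
r3 m[φ9→P] = [T, T, T]
r3 m[L→φ0] = [T, F, T]
r3 m[L→φ1] = [T, F, T]
r3 m[L→φ3] = [T, T, T]
r3 m[K→φ5] = [T, T, T]
r3 m[B→φ3] = [T, T, F]
r3 m[B→φ4] = [T, T, F]
r3 m[Q→φ1] = [F, T, F]
r3 m[Q→φ2] = [F, T, F]
r3 m[Q→φ5] = [F, T, F]
r3 m[Q→φ7] = [T, T, T]
r3 m[E→φ0] = [T, T, T]
r3 m[A→φ1] = [T, T, T]
r3 m[A→φ6] = [T, T, T]
r3 m[R→φ0] = [T, T, T]
r3 m[G→φ5] = [T, T, T]
r3 m[J→φ4] = [T, T, T]
r3 m[P→φ2] = [T, T, F]
r3 m[P→φ8] = [T, T, F]
r3 m[P→φ9] = [T, T, F]
r4 m[φ0→L] = [T, T, T]
r4 m[φ0→E] = [T, T, T]
r4 m[φ0→R] = [T, T, T]
r4 m[φ1→L] = [T, F, T]
r4 m[φ1→Q] = [T, T, T]
r4 m[φ1→A] = [T, T, T]
r4 m[φ2→Q] = [T, T, T]
r4 m[φ2→P] = [T, F, F]
r4 m[φ3→L] = [T, F, T]
r4 m[φ3→B] = [T, T, F]
r4 m[φ4→B] = [T, T, F]
r4 m[φ4→J] = [T, T, T]
r4 m[φ5→K] = [T, T, T]
r4 m[φ5→Q] = [T, T, T]
r4 m[φ5→G] = [T, T, T]
r4 m[φ6→A] = [T, T, T]
r4 m[φ7→Q] = [F, T, F]
r4 m[φ8→P] = [T, T, F]
r4 m[φ9→P] = [T, T, T]
r4 m[L→φ0] = [T, F, T]
r4 m[L→φ1] = [T, F, T]
r4 m[L→φ3] = [T, F, T]
r4 m[K→φ5] = [T, T, T]
r4 m[B→φ3] = [T, T, F]
r4 m[B→φ4] = [T, T, F]
r4 m[Q→φ1] = [F, T, F]
r4 m[Q→φ2] = [F, T, F]
r4 m[Q→φ5] = [F, T, F]
r4 m[Q→φ7] = [T, T, T]
r4 m[E→φ0] = [T, T, T]
r4 m[A→φ1] = [T, T, T]
r4 m[A→φ6] = [T, T, T]
r4 m[R→φ0] = [T, T, T]
r4 m[G→φ5] = [T, T, T]
r4 m[J→φ4] = [T, T, T]
r4 m[P→φ2] = [T, T, F]
r4 m[P→φ8] = [T, F, F]
r4 m[P→φ9] = [T, F, F]
r5 m[φ0→L] = [T, T, T]
r5 m[φ0→E] = [T, T, T]
r5 m[φ0→R] = [T, T, T]
r5 m[φ1→L] = [T, F, T]
r5 m[φ1→Q] = [T, T, T]
r5 m[φ1→A] = [T, T, T]
r5 m[φ2→Q] = [T, T, T]
r5 m[φ2→P] = [T, F, F]
r5 m[φ3→L] = [T, F, T]
r5 m[φ3→B] = [T, T, F]
r5 m[φ4→B] = [T, T, F]
r5 m[φ4→J] = [T, T, T]
r5 m[φ5→K] = [T, T, T]
r5 m[φ5→Q] = [T, T, T]
r5 m[φ5→G] = [T, T, T]
r5 m[φ6→A] = [T, T, T]
r5 m[φ7→Q] = [F, T, F]
r5 m[φ8→P] = [T, T, F]
r5 m[φ9→P] = [T, T, T]
r5 m[L→φ0] = [T, F, T]
r5 m[L→φ1] = [T, F, T]
r5 m[L→φ3] = [T, F, T]
r5 m[K→φ5] = [T, T, T]
r5 m[B→φ3] = [T, T, F]
r5 m[B→φ4] = [T, T, F]
r5 m[Q→φ1] = [F, T, F]
r5 m[Q→φ2] = [F, T, F]
r5 m[Q→φ5] = [F, T, F]
r5 m[Q→φ7] = [T, T, T]
r5 m[E→φ0] = [T, T, T]
r5 m[A→φ1] = [T, T, T]
r5 m[A→φ6] = [T, T, T]
r5 m[R→φ0] = [T, T, T]
r5 m[G→φ5] = [T, T, T]
r5 m[J→φ4] = [T, T, T]
r5 m[P→φ2] = [T, T, F]
r5 m[P→φ8] = [T, F, F]
r5 m[P→φ9] = [T, F, F]
fixed point reached at round 5
b[L] = ⊗ incoming = [T, F, T]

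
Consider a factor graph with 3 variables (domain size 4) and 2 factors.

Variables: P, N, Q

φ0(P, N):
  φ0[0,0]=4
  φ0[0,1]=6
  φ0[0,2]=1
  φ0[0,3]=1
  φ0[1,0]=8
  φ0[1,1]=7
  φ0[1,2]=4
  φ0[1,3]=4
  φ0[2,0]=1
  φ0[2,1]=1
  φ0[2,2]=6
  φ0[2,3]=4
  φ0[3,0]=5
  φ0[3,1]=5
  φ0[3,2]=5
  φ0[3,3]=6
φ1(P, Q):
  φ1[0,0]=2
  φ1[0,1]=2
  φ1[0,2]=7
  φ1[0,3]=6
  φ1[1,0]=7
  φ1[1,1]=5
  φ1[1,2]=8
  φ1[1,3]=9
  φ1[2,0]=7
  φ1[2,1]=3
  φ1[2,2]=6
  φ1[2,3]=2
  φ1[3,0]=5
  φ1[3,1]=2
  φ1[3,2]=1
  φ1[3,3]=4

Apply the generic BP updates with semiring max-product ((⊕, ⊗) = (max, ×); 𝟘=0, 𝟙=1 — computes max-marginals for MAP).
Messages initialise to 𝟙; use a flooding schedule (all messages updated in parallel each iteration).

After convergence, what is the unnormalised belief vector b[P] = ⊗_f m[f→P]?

b[P] = [42, 72, 42, 30]

init: all messages = 𝟙 over 4 values
r1 m[φ0→P] = [6, 8, 6, 6]
r1 m[φ0→N] = [8, 7, 6, 6]
r1 m[φ1→P] = [7, 9, 7, 5]
r1 m[φ1→Q] = [7, 5, 8, 9]
r1 m[P→φ0] = [1, 1, 1, 1]
r1 m[P→φ1] = [1, 1, 1, 1]
r1 m[N→φ0] = [1, 1, 1, 1]
r1 m[Q→φ1] = [1, 1, 1, 1]
r2 m[φ0→P] = [6, 8, 6, 6]
r2 m[φ0→N] = [8, 7, 6, 6]
r2 m[φ1→P] = [7, 9, 7, 5]
r2 m[φ1→Q] = [7, 5, 8, 9]
r2 m[P→φ0] = [7, 9, 7, 5]
r2 m[P→φ1] = [6, 8, 6, 6]
r2 m[N→φ0] = [1, 1, 1, 1]
r2 m[Q→φ1] = [1, 1, 1, 1]
r3 m[φ0→P] = [6, 8, 6, 6]
r3 m[φ0→N] = [72, 63, 42, 36]
r3 m[φ1→P] = [7, 9, 7, 5]
r3 m[φ1→Q] = [56, 40, 64, 72]
r3 m[P→φ0] = [7, 9, 7, 5]
r3 m[P→φ1] = [6, 8, 6, 6]
r3 m[N→φ0] = [1, 1, 1, 1]
r3 m[Q→φ1] = [1, 1, 1, 1]
r4 m[φ0→P] = [6, 8, 6, 6]
r4 m[φ0→N] = [72, 63, 42, 36]
r4 m[φ1→P] = [7, 9, 7, 5]
r4 m[φ1→Q] = [56, 40, 64, 72]
r4 m[P→φ0] = [7, 9, 7, 5]
r4 m[P→φ1] = [6, 8, 6, 6]
r4 m[N→φ0] = [1, 1, 1, 1]
r4 m[Q→φ1] = [1, 1, 1, 1]
fixed point reached at round 4
b[P] = ⊗ incoming = [42, 72, 42, 30]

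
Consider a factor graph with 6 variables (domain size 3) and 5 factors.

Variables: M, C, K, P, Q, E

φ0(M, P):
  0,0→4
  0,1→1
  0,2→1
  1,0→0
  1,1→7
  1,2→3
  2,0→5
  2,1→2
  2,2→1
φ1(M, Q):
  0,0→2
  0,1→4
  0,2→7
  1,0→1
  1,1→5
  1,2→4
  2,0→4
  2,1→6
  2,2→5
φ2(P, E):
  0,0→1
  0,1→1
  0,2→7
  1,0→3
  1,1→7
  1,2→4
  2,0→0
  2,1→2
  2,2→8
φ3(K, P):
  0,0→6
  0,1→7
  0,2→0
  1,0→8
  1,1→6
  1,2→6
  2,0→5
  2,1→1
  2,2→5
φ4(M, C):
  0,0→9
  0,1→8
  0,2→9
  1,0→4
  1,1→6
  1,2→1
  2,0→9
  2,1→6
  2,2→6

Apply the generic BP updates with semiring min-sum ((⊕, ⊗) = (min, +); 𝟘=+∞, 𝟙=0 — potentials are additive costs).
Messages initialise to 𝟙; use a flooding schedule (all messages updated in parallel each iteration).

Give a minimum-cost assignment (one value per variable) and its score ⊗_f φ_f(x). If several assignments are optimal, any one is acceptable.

init: all messages = 𝟙 over 3 values
r1 m[φ0→M] = [1, 0, 1]
r1 m[φ0→P] = [0, 1, 1]
r1 m[φ1→M] = [2, 1, 4]
r1 m[φ1→Q] = [1, 4, 4]
r1 m[φ2→P] = [1, 3, 0]
r1 m[φ2→E] = [0, 1, 4]
r1 m[φ3→K] = [0, 6, 1]
r1 m[φ3→P] = [5, 1, 0]
r1 m[φ4→M] = [8, 1, 6]
r1 m[φ4→C] = [4, 6, 1]
r1 m[M→φ0] = [0, 0, 0]
r1 m[M→φ1] = [0, 0, 0]
r1 m[M→φ4] = [0, 0, 0]
r1 m[C→φ4] = [0, 0, 0]
r1 m[K→φ3] = [0, 0, 0]
r1 m[P→φ0] = [0, 0, 0]
r1 m[P→φ2] = [0, 0, 0]
r1 m[P→φ3] = [0, 0, 0]
r1 m[Q→φ1] = [0, 0, 0]
r1 m[E→φ2] = [0, 0, 0]
r2 m[φ0→M] = [1, 0, 1]
r2 m[φ0→P] = [0, 1, 1]
r2 m[φ1→M] = [2, 1, 4]
r2 m[φ1→Q] = [1, 4, 4]
r2 m[φ2→P] = [1, 3, 0]
r2 m[φ2→E] = [0, 1, 4]
r2 m[φ3→K] = [0, 6, 1]
r2 m[φ3→P] = [5, 1, 0]
r2 m[φ4→M] = [8, 1, 6]
r2 m[φ4→C] = [4, 6, 1]
r2 m[M→φ0] = [10, 2, 10]
r2 m[M→φ1] = [9, 1, 7]
r2 m[M→φ4] = [3, 1, 5]
r2 m[C→φ4] = [0, 0, 0]
r2 m[K→φ3] = [0, 0, 0]
r2 m[P→φ0] = [6, 4, 0]
r2 m[P→φ2] = [5, 2, 1]
r2 m[P→φ3] = [1, 4, 1]
r2 m[Q→φ1] = [0, 0, 0]
r2 m[E→φ2] = [0, 0, 0]
r3 m[φ0→M] = [1, 3, 1]
r3 m[φ0→P] = [2, 9, 5]
r3 m[φ1→M] = [2, 1, 4]
r3 m[φ1→Q] = [2, 6, 5]
r3 m[φ2→P] = [1, 3, 0]
r3 m[φ2→E] = [1, 3, 6]
r3 m[φ3→K] = [1, 7, 5]
r3 m[φ3→P] = [5, 1, 0]
r3 m[φ4→M] = [8, 1, 6]
r3 m[φ4→C] = [5, 7, 2]
r3 m[M→φ0] = [10, 2, 10]
r3 m[M→φ1] = [9, 1, 7]
r3 m[M→φ4] = [3, 1, 5]
r3 m[C→φ4] = [0, 0, 0]
r3 m[K→φ3] = [0, 0, 0]
r3 m[P→φ0] = [6, 4, 0]
r3 m[P→φ2] = [5, 2, 1]
r3 m[P→φ3] = [1, 4, 1]
r3 m[Q→φ1] = [0, 0, 0]
r3 m[E→φ2] = [0, 0, 0]
r4 m[φ0→M] = [1, 3, 1]
r4 m[φ0→P] = [2, 9, 5]
r4 m[φ1→M] = [2, 1, 4]
r4 m[φ1→Q] = [2, 6, 5]
r4 m[φ2→P] = [1, 3, 0]
r4 m[φ2→E] = [1, 3, 6]
r4 m[φ3→K] = [1, 7, 5]
r4 m[φ3→P] = [5, 1, 0]
r4 m[φ4→M] = [8, 1, 6]
r4 m[φ4→C] = [5, 7, 2]
r4 m[M→φ0] = [10, 2, 10]
r4 m[M→φ1] = [9, 4, 7]
r4 m[M→φ4] = [3, 4, 5]
r4 m[C→φ4] = [0, 0, 0]
r4 m[K→φ3] = [0, 0, 0]
r4 m[P→φ0] = [6, 4, 0]
r4 m[P→φ2] = [7, 10, 5]
r4 m[P→φ3] = [3, 12, 5]
r4 m[Q→φ1] = [0, 0, 0]
r4 m[E→φ2] = [0, 0, 0]
r5 m[φ0→M] = [1, 3, 1]
r5 m[φ0→P] = [2, 9, 5]
r5 m[φ1→M] = [2, 1, 4]
r5 m[φ1→Q] = [5, 9, 8]
r5 m[φ2→P] = [1, 3, 0]
r5 m[φ2→E] = [5, 7, 13]
r5 m[φ3→K] = [5, 11, 8]
r5 m[φ3→P] = [5, 1, 0]
r5 m[φ4→M] = [8, 1, 6]
r5 m[φ4→C] = [8, 10, 5]
r5 m[M→φ0] = [10, 2, 10]
r5 m[M→φ1] = [9, 4, 7]
r5 m[M→φ4] = [3, 4, 5]
r5 m[C→φ4] = [0, 0, 0]
r5 m[K→φ3] = [0, 0, 0]
r5 m[P→φ0] = [6, 4, 0]
r5 m[P→φ2] = [7, 10, 5]
r5 m[P→φ3] = [3, 12, 5]
r5 m[Q→φ1] = [0, 0, 0]
r5 m[E→φ2] = [0, 0, 0]
r6 m[φ0→M] = [1, 3, 1]
r6 m[φ0→P] = [2, 9, 5]
r6 m[φ1→M] = [2, 1, 4]
r6 m[φ1→Q] = [5, 9, 8]
r6 m[φ2→P] = [1, 3, 0]
r6 m[φ2→E] = [5, 7, 13]
r6 m[φ3→K] = [5, 11, 8]
r6 m[φ3→P] = [5, 1, 0]
r6 m[φ4→M] = [8, 1, 6]
r6 m[φ4→C] = [8, 10, 5]
r6 m[M→φ0] = [10, 2, 10]
r6 m[M→φ1] = [9, 4, 7]
r6 m[M→φ4] = [3, 4, 5]
r6 m[C→φ4] = [0, 0, 0]
r6 m[K→φ3] = [0, 0, 0]
r6 m[P→φ0] = [6, 4, 0]
r6 m[P→φ2] = [7, 10, 5]
r6 m[P→φ3] = [3, 12, 5]
r6 m[Q→φ1] = [0, 0, 0]
r6 m[E→φ2] = [0, 0, 0]
fixed point reached at round 6
traceback from M: (M=1, C=2, K=0, P=2, Q=0, E=0), score=5

assignment: (M=1, C=2, K=0, P=2, Q=0, E=0); score = 5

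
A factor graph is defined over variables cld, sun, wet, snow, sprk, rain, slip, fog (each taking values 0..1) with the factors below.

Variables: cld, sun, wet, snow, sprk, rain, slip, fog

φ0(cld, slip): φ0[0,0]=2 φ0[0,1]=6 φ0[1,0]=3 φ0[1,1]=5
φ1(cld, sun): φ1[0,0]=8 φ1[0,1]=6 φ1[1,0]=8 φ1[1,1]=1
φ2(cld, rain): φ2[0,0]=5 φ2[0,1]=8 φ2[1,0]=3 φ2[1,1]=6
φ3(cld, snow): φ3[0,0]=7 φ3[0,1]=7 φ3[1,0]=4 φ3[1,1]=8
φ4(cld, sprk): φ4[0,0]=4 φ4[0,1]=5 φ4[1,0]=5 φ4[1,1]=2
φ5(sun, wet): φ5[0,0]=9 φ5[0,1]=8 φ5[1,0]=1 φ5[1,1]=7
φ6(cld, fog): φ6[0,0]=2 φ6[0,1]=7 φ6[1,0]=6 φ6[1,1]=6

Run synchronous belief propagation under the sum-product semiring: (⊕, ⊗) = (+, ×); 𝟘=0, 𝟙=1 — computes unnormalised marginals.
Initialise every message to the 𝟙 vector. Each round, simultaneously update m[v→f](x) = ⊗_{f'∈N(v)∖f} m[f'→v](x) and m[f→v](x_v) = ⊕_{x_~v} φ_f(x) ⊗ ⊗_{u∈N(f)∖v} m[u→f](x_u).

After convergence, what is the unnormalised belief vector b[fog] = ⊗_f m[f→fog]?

init: all messages = 𝟙 over 2 values
r1 m[φ0→cld] = [8, 8]
r1 m[φ0→slip] = [5, 11]
r1 m[φ1→cld] = [14, 9]
r1 m[φ1→sun] = [16, 7]
r1 m[φ2→cld] = [13, 9]
r1 m[φ2→rain] = [8, 14]
r1 m[φ3→cld] = [14, 12]
r1 m[φ3→snow] = [11, 15]
r1 m[φ4→cld] = [9, 7]
r1 m[φ4→sprk] = [9, 7]
r1 m[φ5→sun] = [17, 8]
r1 m[φ5→wet] = [10, 15]
r1 m[φ6→cld] = [9, 12]
r1 m[φ6→fog] = [8, 13]
r1 m[cld→φ0] = [1, 1]
r1 m[cld→φ1] = [1, 1]
r1 m[cld→φ2] = [1, 1]
r1 m[cld→φ3] = [1, 1]
r1 m[cld→φ4] = [1, 1]
r1 m[cld→φ6] = [1, 1]
r1 m[sun→φ1] = [1, 1]
r1 m[sun→φ5] = [1, 1]
r1 m[wet→φ5] = [1, 1]
r1 m[snow→φ3] = [1, 1]
r1 m[sprk→φ4] = [1, 1]
r1 m[rain→φ2] = [1, 1]
r1 m[slip→φ0] = [1, 1]
r1 m[fog→φ6] = [1, 1]
r2 m[φ0→cld] = [8, 8]
r2 m[φ0→slip] = [5, 11]
r2 m[φ1→cld] = [14, 9]
r2 m[φ1→sun] = [16, 7]
r2 m[φ2→cld] = [13, 9]
r2 m[φ2→rain] = [8, 14]
r2 m[φ3→cld] = [14, 12]
r2 m[φ3→snow] = [11, 15]
r2 m[φ4→cld] = [9, 7]
r2 m[φ4→sprk] = [9, 7]
r2 m[φ5→sun] = [17, 8]
r2 m[φ5→wet] = [10, 15]
r2 m[φ6→cld] = [9, 12]
r2 m[φ6→fog] = [8, 13]
r2 m[cld→φ0] = [206388, 81648]
r2 m[cld→φ1] = [117936, 72576]
r2 m[cld→φ2] = [127008, 72576]
r2 m[cld→φ3] = [117936, 54432]
r2 m[cld→φ4] = [183456, 93312]
r2 m[cld→φ6] = [183456, 54432]
r2 m[sun→φ1] = [17, 8]
r2 m[sun→φ5] = [16, 7]
r2 m[wet→φ5] = [1, 1]
r2 m[snow→φ3] = [1, 1]
r2 m[sprk→φ4] = [1, 1]
r2 m[rain→φ2] = [1, 1]
r2 m[slip→φ0] = [1, 1]
r2 m[fog→φ6] = [1, 1]
r3 m[φ0→cld] = [8, 8]
r3 m[φ0→slip] = [657720, 1646568]
r3 m[φ1→cld] = [184, 144]
r3 m[φ1→sun] = [1524096, 780192]
r3 m[φ2→cld] = [13, 9]
r3 m[φ2→rain] = [852768, 1451520]
r3 m[φ3→cld] = [14, 12]
r3 m[φ3→snow] = [1043280, 1261008]
r3 m[φ4→cld] = [9, 7]
r3 m[φ4→sprk] = [1200384, 1103904]
r3 m[φ5→sun] = [17, 8]
r3 m[φ5→wet] = [151, 177]
r3 m[φ6→cld] = [9, 12]
r3 m[φ6→fog] = [693504, 1610784]
r3 m[cld→φ0] = [206388, 81648]
r3 m[cld→φ1] = [117936, 72576]
r3 m[cld→φ2] = [127008, 72576]
r3 m[cld→φ3] = [117936, 54432]
r3 m[cld→φ4] = [183456, 93312]
r3 m[cld→φ6] = [183456, 54432]
r3 m[sun→φ1] = [17, 8]
r3 m[sun→φ5] = [16, 7]
r3 m[wet→φ5] = [1, 1]
r3 m[snow→φ3] = [1, 1]
r3 m[sprk→φ4] = [1, 1]
r3 m[rain→φ2] = [1, 1]
r3 m[slip→φ0] = [1, 1]
r3 m[fog→φ6] = [1, 1]
r4 m[φ0→cld] = [8, 8]
r4 m[φ0→slip] = [657720, 1646568]
r4 m[φ1→cld] = [184, 144]
r4 m[φ1→sun] = [1524096, 780192]
r4 m[φ2→cld] = [13, 9]
r4 m[φ2→rain] = [852768, 1451520]
r4 m[φ3→cld] = [14, 12]
r4 m[φ3→snow] = [1043280, 1261008]
r4 m[φ4→cld] = [9, 7]
r4 m[φ4→sprk] = [1200384, 1103904]
r4 m[φ5→sun] = [17, 8]
r4 m[φ5→wet] = [151, 177]
r4 m[φ6→cld] = [9, 12]
r4 m[φ6→fog] = [693504, 1610784]
r4 m[cld→φ0] = [2712528, 1306368]
r4 m[cld→φ1] = [117936, 72576]
r4 m[cld→φ2] = [1669248, 1161216]
r4 m[cld→φ3] = [1550016, 870912]
r4 m[cld→φ4] = [2411136, 1492992]
r4 m[cld→φ6] = [2411136, 870912]
r4 m[sun→φ1] = [17, 8]
r4 m[sun→φ5] = [1524096, 780192]
r4 m[wet→φ5] = [1, 1]
r4 m[snow→φ3] = [1, 1]
r4 m[sprk→φ4] = [1, 1]
r4 m[rain→φ2] = [1, 1]
r4 m[slip→φ0] = [1, 1]
r4 m[fog→φ6] = [1, 1]
r5 m[φ0→cld] = [8, 8]
r5 m[φ0→slip] = [9344160, 22807008]
r5 m[φ1→cld] = [184, 144]
r5 m[φ1→sun] = [1524096, 780192]
r5 m[φ2→cld] = [13, 9]
r5 m[φ2→rain] = [11829888, 20321280]
r5 m[φ3→cld] = [14, 12]
r5 m[φ3→snow] = [14333760, 17817408]
r5 m[φ4→cld] = [9, 7]
r5 m[φ4→sprk] = [17109504, 15041664]
r5 m[φ5→sun] = [17, 8]
r5 m[φ5→wet] = [14497056, 17654112]
r5 m[φ6→cld] = [9, 12]
r5 m[φ6→fog] = [10047744, 22103424]
r5 m[cld→φ0] = [2712528, 1306368]
r5 m[cld→φ1] = [117936, 72576]
r5 m[cld→φ2] = [1669248, 1161216]
r5 m[cld→φ3] = [1550016, 870912]
r5 m[cld→φ4] = [2411136, 1492992]
r5 m[cld→φ6] = [2411136, 870912]
r5 m[sun→φ1] = [17, 8]
r5 m[sun→φ5] = [1524096, 780192]
r5 m[wet→φ5] = [1, 1]
r5 m[snow→φ3] = [1, 1]
r5 m[sprk→φ4] = [1, 1]
r5 m[rain→φ2] = [1, 1]
r5 m[slip→φ0] = [1, 1]
r5 m[fog→φ6] = [1, 1]
r6 m[φ0→cld] = [8, 8]
r6 m[φ0→slip] = [9344160, 22807008]
r6 m[φ1→cld] = [184, 144]
r6 m[φ1→sun] = [1524096, 780192]
r6 m[φ2→cld] = [13, 9]
r6 m[φ2→rain] = [11829888, 20321280]
r6 m[φ3→cld] = [14, 12]
r6 m[φ3→snow] = [14333760, 17817408]
r6 m[φ4→cld] = [9, 7]
r6 m[φ4→sprk] = [17109504, 15041664]
r6 m[φ5→sun] = [17, 8]
r6 m[φ5→wet] = [14497056, 17654112]
r6 m[φ6→cld] = [9, 12]
r6 m[φ6→fog] = [10047744, 22103424]
r6 m[cld→φ0] = [2712528, 1306368]
r6 m[cld→φ1] = [117936, 72576]
r6 m[cld→φ2] = [1669248, 1161216]
r6 m[cld→φ3] = [1550016, 870912]
r6 m[cld→φ4] = [2411136, 1492992]
r6 m[cld→φ6] = [2411136, 870912]
r6 m[sun→φ1] = [17, 8]
r6 m[sun→φ5] = [1524096, 780192]
r6 m[wet→φ5] = [1, 1]
r6 m[snow→φ3] = [1, 1]
r6 m[sprk→φ4] = [1, 1]
r6 m[rain→φ2] = [1, 1]
r6 m[slip→φ0] = [1, 1]
r6 m[fog→φ6] = [1, 1]
fixed point reached at round 6
b[fog] = ⊗ incoming = [10047744, 22103424]

b[fog] = [10047744, 22103424]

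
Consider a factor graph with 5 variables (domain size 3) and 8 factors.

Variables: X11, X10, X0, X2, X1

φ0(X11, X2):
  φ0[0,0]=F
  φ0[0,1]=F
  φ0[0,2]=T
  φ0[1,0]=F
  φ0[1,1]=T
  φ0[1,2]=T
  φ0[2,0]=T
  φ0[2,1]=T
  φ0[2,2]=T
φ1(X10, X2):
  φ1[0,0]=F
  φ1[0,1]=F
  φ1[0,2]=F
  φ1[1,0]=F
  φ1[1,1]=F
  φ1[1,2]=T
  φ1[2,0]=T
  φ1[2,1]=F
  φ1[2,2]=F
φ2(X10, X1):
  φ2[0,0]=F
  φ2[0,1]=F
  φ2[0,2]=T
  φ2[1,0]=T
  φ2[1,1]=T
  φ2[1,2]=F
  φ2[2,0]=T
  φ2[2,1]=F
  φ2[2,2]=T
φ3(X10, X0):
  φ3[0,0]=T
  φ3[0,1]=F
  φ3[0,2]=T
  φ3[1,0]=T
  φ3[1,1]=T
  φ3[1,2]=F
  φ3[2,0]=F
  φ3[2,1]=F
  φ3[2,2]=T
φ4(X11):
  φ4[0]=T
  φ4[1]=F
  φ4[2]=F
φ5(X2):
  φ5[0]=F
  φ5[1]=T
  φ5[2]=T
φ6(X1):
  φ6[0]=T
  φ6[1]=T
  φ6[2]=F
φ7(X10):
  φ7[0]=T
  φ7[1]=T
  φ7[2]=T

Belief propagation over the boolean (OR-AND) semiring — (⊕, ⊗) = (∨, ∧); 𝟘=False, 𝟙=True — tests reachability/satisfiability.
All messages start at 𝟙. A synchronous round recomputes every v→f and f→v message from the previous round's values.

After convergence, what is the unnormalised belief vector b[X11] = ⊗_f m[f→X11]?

b[X11] = [T, F, F]

init: all messages = 𝟙 over 3 values
r1 m[φ0→X11] = [T, T, T]
r1 m[φ0→X2] = [T, T, T]
r1 m[φ1→X10] = [F, T, T]
r1 m[φ1→X2] = [T, F, T]
r1 m[φ2→X10] = [T, T, T]
r1 m[φ2→X1] = [T, T, T]
r1 m[φ3→X10] = [T, T, T]
r1 m[φ3→X0] = [T, T, T]
r1 m[φ4→X11] = [T, F, F]
r1 m[φ5→X2] = [F, T, T]
r1 m[φ6→X1] = [T, T, F]
r1 m[φ7→X10] = [T, T, T]
r1 m[X11→φ0] = [T, T, T]
r1 m[X11→φ4] = [T, T, T]
r1 m[X10→φ1] = [T, T, T]
r1 m[X10→φ2] = [T, T, T]
r1 m[X10→φ3] = [T, T, T]
r1 m[X10→φ7] = [T, T, T]
r1 m[X0→φ3] = [T, T, T]
r1 m[X2→φ0] = [T, T, T]
r1 m[X2→φ1] = [T, T, T]
r1 m[X2→φ5] = [T, T, T]
r1 m[X1→φ2] = [T, T, T]
r1 m[X1→φ6] = [T, T, T]
r2 m[φ0→X11] = [T, T, T]
r2 m[φ0→X2] = [T, T, T]
r2 m[φ1→X10] = [F, T, T]
r2 m[φ1→X2] = [T, F, T]
r2 m[φ2→X10] = [T, T, T]
r2 m[φ2→X1] = [T, T, T]
r2 m[φ3→X10] = [T, T, T]
r2 m[φ3→X0] = [T, T, T]
r2 m[φ4→X11] = [T, F, F]
r2 m[φ5→X2] = [F, T, T]
r2 m[φ6→X1] = [T, T, F]
r2 m[φ7→X10] = [T, T, T]
r2 m[X11→φ0] = [T, F, F]
r2 m[X11→φ4] = [T, T, T]
r2 m[X10→φ1] = [T, T, T]
r2 m[X10→φ2] = [F, T, T]
r2 m[X10→φ3] = [F, T, T]
r2 m[X10→φ7] = [F, T, T]
r2 m[X0→φ3] = [T, T, T]
r2 m[X2→φ0] = [F, F, T]
r2 m[X2→φ1] = [F, T, T]
r2 m[X2→φ5] = [T, F, T]
r2 m[X1→φ2] = [T, T, F]
r2 m[X1→φ6] = [T, T, T]
r3 m[φ0→X11] = [T, T, T]
r3 m[φ0→X2] = [F, F, T]
r3 m[φ1→X10] = [F, T, F]
r3 m[φ1→X2] = [T, F, T]
r3 m[φ2→X10] = [F, T, T]
r3 m[φ2→X1] = [T, T, T]
r3 m[φ3→X10] = [T, T, T]
r3 m[φ3→X0] = [T, T, T]
r3 m[φ4→X11] = [T, F, F]
r3 m[φ5→X2] = [F, T, T]
r3 m[φ6→X1] = [T, T, F]
r3 m[φ7→X10] = [T, T, T]
r3 m[X11→φ0] = [T, F, F]
r3 m[X11→φ4] = [T, T, T]
r3 m[X10→φ1] = [T, T, T]
r3 m[X10→φ2] = [F, T, T]
r3 m[X10→φ3] = [F, T, T]
r3 m[X10→φ7] = [F, T, T]
r3 m[X0→φ3] = [T, T, T]
r3 m[X2→φ0] = [F, F, T]
r3 m[X2→φ1] = [F, T, T]
r3 m[X2→φ5] = [T, F, T]
r3 m[X1→φ2] = [T, T, F]
r3 m[X1→φ6] = [T, T, T]
r4 m[φ0→X11] = [T, T, T]
r4 m[φ0→X2] = [F, F, T]
r4 m[φ1→X10] = [F, T, F]
r4 m[φ1→X2] = [T, F, T]
r4 m[φ2→X10] = [F, T, T]
r4 m[φ2→X1] = [T, T, T]
r4 m[φ3→X10] = [T, T, T]
r4 m[φ3→X0] = [T, T, T]
r4 m[φ4→X11] = [T, F, F]
r4 m[φ5→X2] = [F, T, T]
r4 m[φ6→X1] = [T, T, F]
r4 m[φ7→X10] = [T, T, T]
r4 m[X11→φ0] = [T, F, F]
r4 m[X11→φ4] = [T, T, T]
r4 m[X10→φ1] = [F, T, T]
r4 m[X10→φ2] = [F, T, F]
r4 m[X10→φ3] = [F, T, F]
r4 m[X10→φ7] = [F, T, F]
r4 m[X0→φ3] = [T, T, T]
r4 m[X2→φ0] = [F, F, T]
r4 m[X2→φ1] = [F, F, T]
r4 m[X2→φ5] = [F, F, T]
r4 m[X1→φ2] = [T, T, F]
r4 m[X1→φ6] = [T, T, T]
r5 m[φ0→X11] = [T, T, T]
r5 m[φ0→X2] = [F, F, T]
r5 m[φ1→X10] = [F, T, F]
r5 m[φ1→X2] = [T, F, T]
r5 m[φ2→X10] = [F, T, T]
r5 m[φ2→X1] = [T, T, F]
r5 m[φ3→X10] = [T, T, T]
r5 m[φ3→X0] = [T, T, F]
r5 m[φ4→X11] = [T, F, F]
r5 m[φ5→X2] = [F, T, T]
r5 m[φ6→X1] = [T, T, F]
r5 m[φ7→X10] = [T, T, T]
r5 m[X11→φ0] = [T, F, F]
r5 m[X11→φ4] = [T, T, T]
r5 m[X10→φ1] = [F, T, T]
r5 m[X10→φ2] = [F, T, F]
r5 m[X10→φ3] = [F, T, F]
r5 m[X10→φ7] = [F, T, F]
r5 m[X0→φ3] = [T, T, T]
r5 m[X2→φ0] = [F, F, T]
r5 m[X2→φ1] = [F, F, T]
r5 m[X2→φ5] = [F, F, T]
r5 m[X1→φ2] = [T, T, F]
r5 m[X1→φ6] = [T, T, T]
r6 m[φ0→X11] = [T, T, T]
r6 m[φ0→X2] = [F, F, T]
r6 m[φ1→X10] = [F, T, F]
r6 m[φ1→X2] = [T, F, T]
r6 m[φ2→X10] = [F, T, T]
r6 m[φ2→X1] = [T, T, F]
r6 m[φ3→X10] = [T, T, T]
r6 m[φ3→X0] = [T, T, F]
r6 m[φ4→X11] = [T, F, F]
r6 m[φ5→X2] = [F, T, T]
r6 m[φ6→X1] = [T, T, F]
r6 m[φ7→X10] = [T, T, T]
r6 m[X11→φ0] = [T, F, F]
r6 m[X11→φ4] = [T, T, T]
r6 m[X10→φ1] = [F, T, T]
r6 m[X10→φ2] = [F, T, F]
r6 m[X10→φ3] = [F, T, F]
r6 m[X10→φ7] = [F, T, F]
r6 m[X0→φ3] = [T, T, T]
r6 m[X2→φ0] = [F, F, T]
r6 m[X2→φ1] = [F, F, T]
r6 m[X2→φ5] = [F, F, T]
r6 m[X1→φ2] = [T, T, F]
r6 m[X1→φ6] = [T, T, F]
r7 m[φ0→X11] = [T, T, T]
r7 m[φ0→X2] = [F, F, T]
r7 m[φ1→X10] = [F, T, F]
r7 m[φ1→X2] = [T, F, T]
r7 m[φ2→X10] = [F, T, T]
r7 m[φ2→X1] = [T, T, F]
r7 m[φ3→X10] = [T, T, T]
r7 m[φ3→X0] = [T, T, F]
r7 m[φ4→X11] = [T, F, F]
r7 m[φ5→X2] = [F, T, T]
r7 m[φ6→X1] = [T, T, F]
r7 m[φ7→X10] = [T, T, T]
r7 m[X11→φ0] = [T, F, F]
r7 m[X11→φ4] = [T, T, T]
r7 m[X10→φ1] = [F, T, T]
r7 m[X10→φ2] = [F, T, F]
r7 m[X10→φ3] = [F, T, F]
r7 m[X10→φ7] = [F, T, F]
r7 m[X0→φ3] = [T, T, T]
r7 m[X2→φ0] = [F, F, T]
r7 m[X2→φ1] = [F, F, T]
r7 m[X2→φ5] = [F, F, T]
r7 m[X1→φ2] = [T, T, F]
r7 m[X1→φ6] = [T, T, F]
fixed point reached at round 7
b[X11] = ⊗ incoming = [T, F, F]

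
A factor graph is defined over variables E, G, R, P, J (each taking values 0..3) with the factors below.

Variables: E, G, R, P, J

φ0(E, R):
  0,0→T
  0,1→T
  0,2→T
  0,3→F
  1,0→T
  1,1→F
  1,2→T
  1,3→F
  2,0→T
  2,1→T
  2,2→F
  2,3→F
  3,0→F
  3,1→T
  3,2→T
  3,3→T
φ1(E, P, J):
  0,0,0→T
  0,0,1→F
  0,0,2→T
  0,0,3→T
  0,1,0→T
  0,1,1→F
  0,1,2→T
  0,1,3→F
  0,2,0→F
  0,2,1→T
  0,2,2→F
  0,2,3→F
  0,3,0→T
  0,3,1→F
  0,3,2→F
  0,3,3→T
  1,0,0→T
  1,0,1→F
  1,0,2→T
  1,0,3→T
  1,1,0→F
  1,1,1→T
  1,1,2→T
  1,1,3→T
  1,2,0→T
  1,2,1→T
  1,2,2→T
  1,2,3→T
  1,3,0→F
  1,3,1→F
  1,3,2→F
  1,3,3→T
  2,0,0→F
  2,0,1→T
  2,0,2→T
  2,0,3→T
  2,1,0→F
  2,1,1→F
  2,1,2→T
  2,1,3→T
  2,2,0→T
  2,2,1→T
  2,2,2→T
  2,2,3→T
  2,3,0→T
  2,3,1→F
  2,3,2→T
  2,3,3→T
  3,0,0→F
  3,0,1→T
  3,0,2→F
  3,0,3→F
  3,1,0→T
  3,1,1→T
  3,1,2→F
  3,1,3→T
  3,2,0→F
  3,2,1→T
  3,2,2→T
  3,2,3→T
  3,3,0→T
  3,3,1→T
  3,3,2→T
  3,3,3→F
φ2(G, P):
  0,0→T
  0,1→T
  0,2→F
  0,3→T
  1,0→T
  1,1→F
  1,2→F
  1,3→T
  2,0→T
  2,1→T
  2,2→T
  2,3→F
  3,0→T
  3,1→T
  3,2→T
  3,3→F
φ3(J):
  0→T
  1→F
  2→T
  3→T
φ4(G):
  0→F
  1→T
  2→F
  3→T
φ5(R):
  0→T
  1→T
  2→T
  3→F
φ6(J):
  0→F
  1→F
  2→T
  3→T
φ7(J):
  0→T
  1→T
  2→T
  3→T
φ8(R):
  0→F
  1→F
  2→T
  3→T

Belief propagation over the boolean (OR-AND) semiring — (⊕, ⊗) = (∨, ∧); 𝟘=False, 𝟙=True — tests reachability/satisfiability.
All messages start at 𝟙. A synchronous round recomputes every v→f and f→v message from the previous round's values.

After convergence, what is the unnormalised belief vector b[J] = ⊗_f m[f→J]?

b[J] = [F, F, T, T]

init: all messages = 𝟙 over 4 values
r1 m[φ0→E] = [T, T, T, T]
r1 m[φ0→R] = [T, T, T, T]
r1 m[φ1→E] = [T, T, T, T]
r1 m[φ1→P] = [T, T, T, T]
r1 m[φ1→J] = [T, T, T, T]
r1 m[φ2→G] = [T, T, T, T]
r1 m[φ2→P] = [T, T, T, T]
r1 m[φ3→J] = [T, F, T, T]
r1 m[φ4→G] = [F, T, F, T]
r1 m[φ5→R] = [T, T, T, F]
r1 m[φ6→J] = [F, F, T, T]
r1 m[φ7→J] = [T, T, T, T]
r1 m[φ8→R] = [F, F, T, T]
r1 m[E→φ0] = [T, T, T, T]
r1 m[E→φ1] = [T, T, T, T]
r1 m[G→φ2] = [T, T, T, T]
r1 m[G→φ4] = [T, T, T, T]
r1 m[R→φ0] = [T, T, T, T]
r1 m[R→φ5] = [T, T, T, T]
r1 m[R→φ8] = [T, T, T, T]
r1 m[P→φ1] = [T, T, T, T]
r1 m[P→φ2] = [T, T, T, T]
r1 m[J→φ1] = [T, T, T, T]
r1 m[J→φ3] = [T, T, T, T]
r1 m[J→φ6] = [T, T, T, T]
r1 m[J→φ7] = [T, T, T, T]
r2 m[φ0→E] = [T, T, T, T]
r2 m[φ0→R] = [T, T, T, T]
r2 m[φ1→E] = [T, T, T, T]
r2 m[φ1→P] = [T, T, T, T]
r2 m[φ1→J] = [T, T, T, T]
r2 m[φ2→G] = [T, T, T, T]
r2 m[φ2→P] = [T, T, T, T]
r2 m[φ3→J] = [T, F, T, T]
r2 m[φ4→G] = [F, T, F, T]
r2 m[φ5→R] = [T, T, T, F]
r2 m[φ6→J] = [F, F, T, T]
r2 m[φ7→J] = [T, T, T, T]
r2 m[φ8→R] = [F, F, T, T]
r2 m[E→φ0] = [T, T, T, T]
r2 m[E→φ1] = [T, T, T, T]
r2 m[G→φ2] = [F, T, F, T]
r2 m[G→φ4] = [T, T, T, T]
r2 m[R→φ0] = [F, F, T, F]
r2 m[R→φ5] = [F, F, T, T]
r2 m[R→φ8] = [T, T, T, F]
r2 m[P→φ1] = [T, T, T, T]
r2 m[P→φ2] = [T, T, T, T]
r2 m[J→φ1] = [F, F, T, T]
r2 m[J→φ3] = [F, F, T, T]
r2 m[J→φ6] = [T, F, T, T]
r2 m[J→φ7] = [F, F, T, T]
r3 m[φ0→E] = [T, T, F, T]
r3 m[φ0→R] = [T, T, T, T]
r3 m[φ1→E] = [T, T, T, T]
r3 m[φ1→P] = [T, T, T, T]
r3 m[φ1→J] = [T, T, T, T]
r3 m[φ2→G] = [T, T, T, T]
r3 m[φ2→P] = [T, T, T, T]
r3 m[φ3→J] = [T, F, T, T]
r3 m[φ4→G] = [F, T, F, T]
r3 m[φ5→R] = [T, T, T, F]
r3 m[φ6→J] = [F, F, T, T]
r3 m[φ7→J] = [T, T, T, T]
r3 m[φ8→R] = [F, F, T, T]
r3 m[E→φ0] = [T, T, T, T]
r3 m[E→φ1] = [T, T, T, T]
r3 m[G→φ2] = [F, T, F, T]
r3 m[G→φ4] = [T, T, T, T]
r3 m[R→φ0] = [F, F, T, F]
r3 m[R→φ5] = [F, F, T, T]
r3 m[R→φ8] = [T, T, T, F]
r3 m[P→φ1] = [T, T, T, T]
r3 m[P→φ2] = [T, T, T, T]
r3 m[J→φ1] = [F, F, T, T]
r3 m[J→φ3] = [F, F, T, T]
r3 m[J→φ6] = [T, F, T, T]
r3 m[J→φ7] = [F, F, T, T]
r4 m[φ0→E] = [T, T, F, T]
r4 m[φ0→R] = [T, T, T, T]
r4 m[φ1→E] = [T, T, T, T]
r4 m[φ1→P] = [T, T, T, T]
r4 m[φ1→J] = [T, T, T, T]
r4 m[φ2→G] = [T, T, T, T]
r4 m[φ2→P] = [T, T, T, T]
r4 m[φ3→J] = [T, F, T, T]
r4 m[φ4→G] = [F, T, F, T]
r4 m[φ5→R] = [T, T, T, F]
r4 m[φ6→J] = [F, F, T, T]
r4 m[φ7→J] = [T, T, T, T]
r4 m[φ8→R] = [F, F, T, T]
r4 m[E→φ0] = [T, T, T, T]
r4 m[E→φ1] = [T, T, F, T]
r4 m[G→φ2] = [F, T, F, T]
r4 m[G→φ4] = [T, T, T, T]
r4 m[R→φ0] = [F, F, T, F]
r4 m[R→φ5] = [F, F, T, T]
r4 m[R→φ8] = [T, T, T, F]
r4 m[P→φ1] = [T, T, T, T]
r4 m[P→φ2] = [T, T, T, T]
r4 m[J→φ1] = [F, F, T, T]
r4 m[J→φ3] = [F, F, T, T]
r4 m[J→φ6] = [T, F, T, T]
r4 m[J→φ7] = [F, F, T, T]
r5 m[φ0→E] = [T, T, F, T]
r5 m[φ0→R] = [T, T, T, T]
r5 m[φ1→E] = [T, T, T, T]
r5 m[φ1→P] = [T, T, T, T]
r5 m[φ1→J] = [T, T, T, T]
r5 m[φ2→G] = [T, T, T, T]
r5 m[φ2→P] = [T, T, T, T]
r5 m[φ3→J] = [T, F, T, T]
r5 m[φ4→G] = [F, T, F, T]
r5 m[φ5→R] = [T, T, T, F]
r5 m[φ6→J] = [F, F, T, T]
r5 m[φ7→J] = [T, T, T, T]
r5 m[φ8→R] = [F, F, T, T]
r5 m[E→φ0] = [T, T, T, T]
r5 m[E→φ1] = [T, T, F, T]
r5 m[G→φ2] = [F, T, F, T]
r5 m[G→φ4] = [T, T, T, T]
r5 m[R→φ0] = [F, F, T, F]
r5 m[R→φ5] = [F, F, T, T]
r5 m[R→φ8] = [T, T, T, F]
r5 m[P→φ1] = [T, T, T, T]
r5 m[P→φ2] = [T, T, T, T]
r5 m[J→φ1] = [F, F, T, T]
r5 m[J→φ3] = [F, F, T, T]
r5 m[J→φ6] = [T, F, T, T]
r5 m[J→φ7] = [F, F, T, T]
fixed point reached at round 5
b[J] = ⊗ incoming = [F, F, T, T]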